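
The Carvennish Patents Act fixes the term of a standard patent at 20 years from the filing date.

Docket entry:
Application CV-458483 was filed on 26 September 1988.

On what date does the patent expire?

Filing date + 20 years → 26 September 2008.

September 26, 2008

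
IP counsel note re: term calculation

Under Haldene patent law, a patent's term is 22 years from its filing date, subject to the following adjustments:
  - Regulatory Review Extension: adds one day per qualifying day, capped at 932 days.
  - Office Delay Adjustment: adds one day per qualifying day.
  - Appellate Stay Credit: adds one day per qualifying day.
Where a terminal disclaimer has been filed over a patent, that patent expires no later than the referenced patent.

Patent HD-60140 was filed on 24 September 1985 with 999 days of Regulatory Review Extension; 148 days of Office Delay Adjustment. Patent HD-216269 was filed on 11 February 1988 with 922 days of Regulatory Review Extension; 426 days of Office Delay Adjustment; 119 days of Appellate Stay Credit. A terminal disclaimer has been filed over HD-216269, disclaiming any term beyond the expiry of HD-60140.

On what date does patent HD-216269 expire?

Natural term of HD-216269:
  Base: filing + 22 years → 11 February 2010.
  Regulatory Review Extension: 922 days (within the 932-day cap) → +922 days → 21 August 2012.
  Office Delay Adjustment: +426 days → 21 October 2013.
  Appellate Stay Credit: +119 days → 17 February 2014.
Expiry of referenced patent HD-60140:
  Base: filing + 22 years → 24 September 2007.
  Regulatory Review Extension: 999 days claimed exceeds the 932-day cap, so +932 days → 13 April 2010.
  Office Delay Adjustment: +148 days → 8 September 2010.
Terminal disclaimer: HD-216269 expires on the earlier of 17 February 2014 and 8 September 2010.

September 8, 2010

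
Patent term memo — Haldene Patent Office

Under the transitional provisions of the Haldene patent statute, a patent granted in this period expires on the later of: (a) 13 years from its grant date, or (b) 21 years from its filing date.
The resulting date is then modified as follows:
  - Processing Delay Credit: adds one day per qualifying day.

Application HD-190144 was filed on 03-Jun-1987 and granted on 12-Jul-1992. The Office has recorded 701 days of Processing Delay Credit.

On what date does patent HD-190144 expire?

2010-05-05

(a) grant + 13 years → 12 July 2005.
(b) filing + 21 years → 3 June 2008.
Later of the two: 3 June 2008.
Processing Delay Credit: +701 days → 5 May 2010.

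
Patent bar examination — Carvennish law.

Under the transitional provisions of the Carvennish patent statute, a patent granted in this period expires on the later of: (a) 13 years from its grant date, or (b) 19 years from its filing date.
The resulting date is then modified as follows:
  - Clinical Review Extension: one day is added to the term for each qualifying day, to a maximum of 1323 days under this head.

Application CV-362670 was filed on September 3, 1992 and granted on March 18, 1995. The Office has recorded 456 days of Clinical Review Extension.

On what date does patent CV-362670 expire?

2012-12-02

(a) grant + 13 years → 18 March 2008.
(b) filing + 19 years → 3 September 2011.
Later of the two: 3 September 2011.
Clinical Review Extension: 456 days (within the 1323-day cap) → +456 days → 2 December 2012.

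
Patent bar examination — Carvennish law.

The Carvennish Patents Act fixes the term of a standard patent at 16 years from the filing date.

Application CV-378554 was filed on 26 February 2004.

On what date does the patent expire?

February 26, 2020

Filing date + 16 years → 26 February 2020.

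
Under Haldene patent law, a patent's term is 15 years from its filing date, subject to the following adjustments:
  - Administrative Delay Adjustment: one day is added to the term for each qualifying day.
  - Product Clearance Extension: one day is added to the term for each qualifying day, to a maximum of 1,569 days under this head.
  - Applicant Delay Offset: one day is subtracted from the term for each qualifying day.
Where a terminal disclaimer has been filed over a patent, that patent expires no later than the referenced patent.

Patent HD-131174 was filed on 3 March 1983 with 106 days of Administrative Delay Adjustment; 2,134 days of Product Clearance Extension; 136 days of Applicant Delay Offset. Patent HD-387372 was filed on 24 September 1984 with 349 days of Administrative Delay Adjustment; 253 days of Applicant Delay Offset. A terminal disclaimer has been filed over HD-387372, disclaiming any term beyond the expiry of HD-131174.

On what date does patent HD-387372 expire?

December 29, 1999

Natural term of HD-387372:
  Base: filing + 15 years → 24 September 1999.
  Administrative Delay Adjustment: +349 days → 7 September 2000.
  Applicant Delay Offset: −253 days → 29 December 1999.
Expiry of referenced patent HD-131174:
  Base: filing + 15 years → 3 March 1998.
  Administrative Delay Adjustment: +106 days → 17 June 1998.
  Product Clearance Extension: 2134 days claimed exceeds the 1569-day cap, so +1569 days → 3 October 2002.
  Applicant Delay Offset: −136 days → 20 May 2002.
Terminal disclaimer: HD-387372 expires on the earlier of 29 December 1999 and 20 May 2002.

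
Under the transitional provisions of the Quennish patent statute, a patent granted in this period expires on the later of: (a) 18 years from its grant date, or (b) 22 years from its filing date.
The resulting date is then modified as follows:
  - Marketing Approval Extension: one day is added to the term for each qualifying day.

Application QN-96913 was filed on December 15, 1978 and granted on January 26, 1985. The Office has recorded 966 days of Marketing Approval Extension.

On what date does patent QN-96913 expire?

2005-09-18

(a) grant + 18 years → 26 January 2003.
(b) filing + 22 years → 15 December 2000.
Later of the two: 26 January 2003.
Marketing Approval Extension: +966 days → 18 September 2005.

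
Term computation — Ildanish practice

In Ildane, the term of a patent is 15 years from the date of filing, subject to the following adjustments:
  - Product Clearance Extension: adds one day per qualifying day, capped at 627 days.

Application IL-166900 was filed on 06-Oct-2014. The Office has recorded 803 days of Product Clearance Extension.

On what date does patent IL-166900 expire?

2031-06-25

Base term: filing date + 15 years → 6 October 2029.
Product Clearance Extension: 803 days claimed exceeds the 627-day cap, so +627 days → 25 June 2031.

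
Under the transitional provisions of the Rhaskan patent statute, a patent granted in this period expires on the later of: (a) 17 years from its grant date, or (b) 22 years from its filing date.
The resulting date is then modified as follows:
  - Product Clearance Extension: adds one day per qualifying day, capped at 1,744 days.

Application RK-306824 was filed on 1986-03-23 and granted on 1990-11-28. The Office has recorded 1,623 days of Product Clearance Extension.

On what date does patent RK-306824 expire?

September 1, 2012

(a) grant + 17 years → 28 November 2007.
(b) filing + 22 years → 23 March 2008.
Later of the two: 23 March 2008.
Product Clearance Extension: 1623 days (within the 1744-day cap) → +1623 days → 1 September 2012.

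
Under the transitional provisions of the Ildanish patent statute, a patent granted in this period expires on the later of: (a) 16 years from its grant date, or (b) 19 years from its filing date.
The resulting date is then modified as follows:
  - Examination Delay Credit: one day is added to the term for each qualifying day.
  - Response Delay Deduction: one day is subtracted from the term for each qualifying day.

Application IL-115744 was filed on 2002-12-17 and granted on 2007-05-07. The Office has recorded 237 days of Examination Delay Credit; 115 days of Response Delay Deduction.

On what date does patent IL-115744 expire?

2023-09-06

(a) grant + 16 years → 7 May 2023.
(b) filing + 19 years → 17 December 2021.
Later of the two: 7 May 2023.
Examination Delay Credit: +237 days → 30 December 2023.
Response Delay Deduction: −115 days → 6 September 2023.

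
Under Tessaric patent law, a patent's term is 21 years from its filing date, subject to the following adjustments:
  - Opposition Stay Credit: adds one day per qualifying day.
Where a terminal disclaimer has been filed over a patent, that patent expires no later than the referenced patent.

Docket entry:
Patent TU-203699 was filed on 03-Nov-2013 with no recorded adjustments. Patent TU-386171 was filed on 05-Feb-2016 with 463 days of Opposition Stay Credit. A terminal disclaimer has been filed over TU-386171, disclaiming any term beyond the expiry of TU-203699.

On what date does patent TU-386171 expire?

Natural term of TU-386171:
  Base: filing + 21 years → 5 February 2037.
  Opposition Stay Credit: +463 days → 14 May 2038.
Expiry of referenced patent TU-203699:
  Base: filing + 21 years → 3 November 2034.
Terminal disclaimer: TU-386171 expires on the earlier of 14 May 2038 and 3 November 2034.

2034-11-03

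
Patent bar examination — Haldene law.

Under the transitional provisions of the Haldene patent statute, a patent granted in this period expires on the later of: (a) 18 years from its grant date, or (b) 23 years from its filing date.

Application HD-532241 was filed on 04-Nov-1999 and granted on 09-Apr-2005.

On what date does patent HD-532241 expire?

2023-04-09

(a) grant + 18 years → 9 April 2023.
(b) filing + 23 years → 4 November 2022.
Later of the two: 9 April 2023.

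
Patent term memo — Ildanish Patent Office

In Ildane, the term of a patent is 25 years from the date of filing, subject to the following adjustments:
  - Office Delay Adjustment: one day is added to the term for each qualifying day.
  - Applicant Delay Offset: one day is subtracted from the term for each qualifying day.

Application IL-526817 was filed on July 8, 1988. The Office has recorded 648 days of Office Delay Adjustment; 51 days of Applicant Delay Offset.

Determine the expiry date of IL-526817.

February 25, 2015

Base term: filing date + 25 years → 8 July 2013.
Office Delay Adjustment: +648 days → 17 April 2015.
Applicant Delay Offset: −51 days → 25 February 2015.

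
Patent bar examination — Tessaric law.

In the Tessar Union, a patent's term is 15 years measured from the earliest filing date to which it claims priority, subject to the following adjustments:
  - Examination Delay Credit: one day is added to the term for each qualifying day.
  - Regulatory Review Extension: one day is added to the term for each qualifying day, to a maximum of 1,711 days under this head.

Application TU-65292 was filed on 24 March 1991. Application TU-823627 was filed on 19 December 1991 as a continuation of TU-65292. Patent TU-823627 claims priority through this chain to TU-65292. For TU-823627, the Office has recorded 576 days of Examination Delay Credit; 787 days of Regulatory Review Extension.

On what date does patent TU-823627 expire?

December 16, 2009

Earliest priority filing: 24 March 1991.
Base term: 24 March 1991 + 15 years → 24 March 2006.
Examination Delay Credit: +576 days → 21 October 2007.
Regulatory Review Extension: 787 days (within the 1711-day cap) → +787 days → 16 December 2009.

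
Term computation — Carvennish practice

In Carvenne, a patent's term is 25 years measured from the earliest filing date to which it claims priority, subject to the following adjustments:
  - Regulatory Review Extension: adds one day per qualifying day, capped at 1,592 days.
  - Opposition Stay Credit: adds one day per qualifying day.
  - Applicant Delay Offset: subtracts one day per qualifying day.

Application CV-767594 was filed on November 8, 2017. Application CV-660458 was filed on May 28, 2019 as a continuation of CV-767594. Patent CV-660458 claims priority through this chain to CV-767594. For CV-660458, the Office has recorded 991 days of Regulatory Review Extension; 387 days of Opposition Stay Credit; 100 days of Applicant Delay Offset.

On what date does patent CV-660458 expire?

May 9, 2046

Earliest priority filing: 8 November 2017.
Base term: 8 November 2017 + 25 years → 8 November 2042.
Regulatory Review Extension: 991 days (within the 1592-day cap) → +991 days → 26 July 2045.
Opposition Stay Credit: +387 days → 17 August 2046.
Applicant Delay Offset: −100 days → 9 May 2046.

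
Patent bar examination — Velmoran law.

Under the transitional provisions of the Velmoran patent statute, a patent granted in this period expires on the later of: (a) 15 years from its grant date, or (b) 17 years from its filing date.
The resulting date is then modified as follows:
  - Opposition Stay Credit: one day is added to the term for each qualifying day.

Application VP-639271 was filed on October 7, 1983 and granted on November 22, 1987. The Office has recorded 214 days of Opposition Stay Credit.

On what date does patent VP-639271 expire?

2003-06-24

(a) grant + 15 years → 22 November 2002.
(b) filing + 17 years → 7 October 2000.
Later of the two: 22 November 2002.
Opposition Stay Credit: +214 days → 24 June 2003.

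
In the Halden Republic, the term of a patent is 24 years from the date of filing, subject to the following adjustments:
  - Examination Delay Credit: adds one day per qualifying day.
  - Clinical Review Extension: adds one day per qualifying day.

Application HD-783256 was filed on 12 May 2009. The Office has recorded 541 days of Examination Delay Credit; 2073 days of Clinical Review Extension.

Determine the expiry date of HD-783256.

Base term: filing date + 24 years → 12 May 2033.
Examination Delay Credit: +541 days → 4 November 2034.
Clinical Review Extension: +2073 days → 8 July 2040.

2040-07-08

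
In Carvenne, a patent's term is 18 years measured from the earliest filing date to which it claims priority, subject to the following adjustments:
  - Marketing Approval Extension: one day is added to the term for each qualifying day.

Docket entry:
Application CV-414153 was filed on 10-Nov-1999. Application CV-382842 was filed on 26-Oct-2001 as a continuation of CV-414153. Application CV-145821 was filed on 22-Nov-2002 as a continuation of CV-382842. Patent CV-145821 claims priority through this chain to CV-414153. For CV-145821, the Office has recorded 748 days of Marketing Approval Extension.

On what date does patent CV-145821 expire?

November 28, 2019

Earliest priority filing: 10 November 1999.
Base term: 10 November 1999 + 18 years → 10 November 2017.
Marketing Approval Extension: +748 days → 28 November 2019.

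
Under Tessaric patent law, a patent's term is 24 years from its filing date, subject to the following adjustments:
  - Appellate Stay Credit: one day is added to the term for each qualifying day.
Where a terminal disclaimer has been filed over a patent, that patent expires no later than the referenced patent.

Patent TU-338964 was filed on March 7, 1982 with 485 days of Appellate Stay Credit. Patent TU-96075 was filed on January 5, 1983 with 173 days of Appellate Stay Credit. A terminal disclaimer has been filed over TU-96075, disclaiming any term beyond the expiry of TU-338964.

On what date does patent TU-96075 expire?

June 27, 2007

Natural term of TU-96075:
  Base: filing + 24 years → 5 January 2007.
  Appellate Stay Credit: +173 days → 27 June 2007.
Expiry of referenced patent TU-338964:
  Base: filing + 24 years → 7 March 2006.
  Appellate Stay Credit: +485 days → 5 July 2007.
Terminal disclaimer: TU-96075 expires on the earlier of 27 June 2007 and 5 July 2007.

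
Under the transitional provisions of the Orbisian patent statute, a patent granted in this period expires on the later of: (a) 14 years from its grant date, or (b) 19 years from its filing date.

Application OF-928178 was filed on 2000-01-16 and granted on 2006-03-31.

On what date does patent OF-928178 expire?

(a) grant + 14 years → 31 March 2020.
(b) filing + 19 years → 16 January 2019.
Later of the two: 31 March 2020.

March 31, 2020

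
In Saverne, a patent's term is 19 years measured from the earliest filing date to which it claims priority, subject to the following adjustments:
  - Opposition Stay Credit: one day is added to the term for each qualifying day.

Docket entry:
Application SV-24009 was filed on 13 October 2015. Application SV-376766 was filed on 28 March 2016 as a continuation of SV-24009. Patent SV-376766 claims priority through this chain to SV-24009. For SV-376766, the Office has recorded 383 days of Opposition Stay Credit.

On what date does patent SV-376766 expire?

Earliest priority filing: 13 October 2015.
Base term: 13 October 2015 + 19 years → 13 October 2034.
Opposition Stay Credit: +383 days → 31 October 2035.

2035-10-31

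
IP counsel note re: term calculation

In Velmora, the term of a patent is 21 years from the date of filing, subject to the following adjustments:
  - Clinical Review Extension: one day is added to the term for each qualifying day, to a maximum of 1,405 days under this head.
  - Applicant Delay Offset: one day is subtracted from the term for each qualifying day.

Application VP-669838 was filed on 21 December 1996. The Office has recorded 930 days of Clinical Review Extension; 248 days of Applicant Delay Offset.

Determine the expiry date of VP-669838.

Base term: filing date + 21 years → 21 December 2017.
Clinical Review Extension: 930 days (within the 1405-day cap) → +930 days → 8 July 2020.
Applicant Delay Offset: −248 days → 3 November 2019.

November 3, 2019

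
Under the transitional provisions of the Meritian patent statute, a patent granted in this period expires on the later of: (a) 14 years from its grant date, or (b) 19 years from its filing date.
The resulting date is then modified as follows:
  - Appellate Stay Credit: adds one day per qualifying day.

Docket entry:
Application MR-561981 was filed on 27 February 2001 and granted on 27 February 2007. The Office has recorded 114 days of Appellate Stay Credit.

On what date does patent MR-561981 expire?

(a) grant + 14 years → 27 February 2021.
(b) filing + 19 years → 27 February 2020.
Later of the two: 27 February 2021.
Appellate Stay Credit: +114 days → 21 June 2021.

June 21, 2021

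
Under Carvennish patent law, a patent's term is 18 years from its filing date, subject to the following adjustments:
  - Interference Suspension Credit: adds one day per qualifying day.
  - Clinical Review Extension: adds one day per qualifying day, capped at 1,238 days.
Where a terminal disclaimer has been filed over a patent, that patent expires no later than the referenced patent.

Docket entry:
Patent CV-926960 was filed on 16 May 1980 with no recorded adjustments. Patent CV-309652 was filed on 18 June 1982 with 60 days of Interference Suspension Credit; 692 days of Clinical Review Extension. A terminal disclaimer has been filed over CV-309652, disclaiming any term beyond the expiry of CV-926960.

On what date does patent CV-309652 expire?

Natural term of CV-309652:
  Base: filing + 18 years → 18 June 2000.
  Interference Suspension Credit: +60 days → 17 August 2000.
  Clinical Review Extension: 692 days (within the 1238-day cap) → +692 days → 10 July 2002.
Expiry of referenced patent CV-926960:
  Base: filing + 18 years → 16 May 1998.
Terminal disclaimer: CV-309652 expires on the earlier of 10 July 2002 and 16 May 1998.

May 16, 1998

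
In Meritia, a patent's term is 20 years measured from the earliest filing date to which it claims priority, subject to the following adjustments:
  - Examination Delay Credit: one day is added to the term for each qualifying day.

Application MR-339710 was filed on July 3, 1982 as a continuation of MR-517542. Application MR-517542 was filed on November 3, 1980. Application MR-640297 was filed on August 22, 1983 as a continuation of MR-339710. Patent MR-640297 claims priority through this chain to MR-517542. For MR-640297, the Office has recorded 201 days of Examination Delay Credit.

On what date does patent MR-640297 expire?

2001-05-23

Earliest priority filing: 3 November 1980.
Base term: 3 November 1980 + 20 years → 3 November 2000.
Examination Delay Credit: +201 days → 23 May 2001.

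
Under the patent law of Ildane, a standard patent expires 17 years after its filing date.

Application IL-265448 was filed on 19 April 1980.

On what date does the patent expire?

April 19, 1997

Filing date + 17 years → 19 April 1997.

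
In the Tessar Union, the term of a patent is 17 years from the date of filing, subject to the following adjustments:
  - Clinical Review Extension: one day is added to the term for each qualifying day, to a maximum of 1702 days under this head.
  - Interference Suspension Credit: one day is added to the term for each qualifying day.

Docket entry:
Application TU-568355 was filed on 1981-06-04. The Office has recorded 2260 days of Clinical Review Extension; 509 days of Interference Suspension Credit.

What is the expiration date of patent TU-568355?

June 23, 2004

Base term: filing date + 17 years → 4 June 1998.
Clinical Review Extension: 2260 days claimed exceeds the 1702-day cap, so +1702 days → 31 January 2003.
Interference Suspension Credit: +509 days → 23 June 2004.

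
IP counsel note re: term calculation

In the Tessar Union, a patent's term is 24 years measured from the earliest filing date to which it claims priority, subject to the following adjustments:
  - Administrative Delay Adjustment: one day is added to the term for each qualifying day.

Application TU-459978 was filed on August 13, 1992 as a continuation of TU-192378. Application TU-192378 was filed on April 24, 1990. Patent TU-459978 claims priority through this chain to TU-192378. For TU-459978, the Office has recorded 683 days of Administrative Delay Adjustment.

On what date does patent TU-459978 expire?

2016-03-07

Earliest priority filing: 24 April 1990.
Base term: 24 April 1990 + 24 years → 24 April 2014.
Administrative Delay Adjustment: +683 days → 7 March 2016.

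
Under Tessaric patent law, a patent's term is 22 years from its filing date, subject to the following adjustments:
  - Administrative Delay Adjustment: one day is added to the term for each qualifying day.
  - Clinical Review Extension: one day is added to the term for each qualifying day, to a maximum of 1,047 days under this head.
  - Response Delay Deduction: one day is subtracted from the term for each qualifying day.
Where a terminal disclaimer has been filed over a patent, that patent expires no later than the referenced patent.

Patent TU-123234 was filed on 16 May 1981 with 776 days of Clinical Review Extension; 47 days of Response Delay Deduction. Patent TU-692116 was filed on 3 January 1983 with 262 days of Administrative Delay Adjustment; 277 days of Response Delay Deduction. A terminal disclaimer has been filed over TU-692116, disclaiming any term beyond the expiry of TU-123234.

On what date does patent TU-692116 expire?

Natural term of TU-692116:
  Base: filing + 22 years → 3 January 2005.
  Administrative Delay Adjustment: +262 days → 22 September 2005.
  Response Delay Deduction: −277 days → 19 December 2004.
Expiry of referenced patent TU-123234:
  Base: filing + 22 years → 16 May 2003.
  Clinical Review Extension: 776 days (within the 1047-day cap) → +776 days → 30 June 2005.
  Response Delay Deduction: −47 days → 14 May 2005.
Terminal disclaimer: TU-692116 expires on the earlier of 19 December 2004 and 14 May 2005.

2004-12-19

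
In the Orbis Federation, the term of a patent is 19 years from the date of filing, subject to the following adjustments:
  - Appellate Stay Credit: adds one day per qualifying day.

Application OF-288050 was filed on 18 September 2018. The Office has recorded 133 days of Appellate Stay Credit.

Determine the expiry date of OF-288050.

January 29, 2038

Base term: filing date + 19 years → 18 September 2037.
Appellate Stay Credit: +133 days → 29 January 2038.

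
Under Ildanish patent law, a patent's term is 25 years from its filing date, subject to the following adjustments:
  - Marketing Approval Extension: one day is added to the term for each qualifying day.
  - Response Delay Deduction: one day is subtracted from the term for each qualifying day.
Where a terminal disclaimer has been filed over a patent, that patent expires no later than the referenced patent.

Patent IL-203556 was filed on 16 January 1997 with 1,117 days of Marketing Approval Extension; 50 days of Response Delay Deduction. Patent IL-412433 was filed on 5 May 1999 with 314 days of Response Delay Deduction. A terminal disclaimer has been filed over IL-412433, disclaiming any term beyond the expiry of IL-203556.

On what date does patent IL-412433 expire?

June 26, 2023

Natural term of IL-412433:
  Base: filing + 25 years → 5 May 2024.
  Response Delay Deduction: −314 days → 26 June 2023.
Expiry of referenced patent IL-203556:
  Base: filing + 25 years → 16 January 2022.
  Marketing Approval Extension: +1117 days → 6 February 2025.
  Response Delay Deduction: −50 days → 18 December 2024.
Terminal disclaimer: IL-412433 expires on the earlier of 26 June 2023 and 18 December 2024.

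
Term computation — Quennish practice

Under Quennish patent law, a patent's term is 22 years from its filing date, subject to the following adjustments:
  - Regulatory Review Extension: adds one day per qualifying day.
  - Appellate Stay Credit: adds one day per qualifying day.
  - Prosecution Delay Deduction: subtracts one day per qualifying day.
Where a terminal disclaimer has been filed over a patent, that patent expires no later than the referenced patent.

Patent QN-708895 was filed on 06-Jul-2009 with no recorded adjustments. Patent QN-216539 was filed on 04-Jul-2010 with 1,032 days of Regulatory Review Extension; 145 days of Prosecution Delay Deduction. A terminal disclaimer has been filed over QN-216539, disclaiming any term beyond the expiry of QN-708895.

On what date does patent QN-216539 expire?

July 6, 2031

Natural term of QN-216539:
  Base: filing + 22 years → 4 July 2032.
  Regulatory Review Extension: +1032 days → 2 May 2035.
  Prosecution Delay Deduction: −145 days → 8 December 2034.
Expiry of referenced patent QN-708895:
  Base: filing + 22 years → 6 July 2031.
Terminal disclaimer: QN-216539 expires on the earlier of 8 December 2034 and 6 July 2031.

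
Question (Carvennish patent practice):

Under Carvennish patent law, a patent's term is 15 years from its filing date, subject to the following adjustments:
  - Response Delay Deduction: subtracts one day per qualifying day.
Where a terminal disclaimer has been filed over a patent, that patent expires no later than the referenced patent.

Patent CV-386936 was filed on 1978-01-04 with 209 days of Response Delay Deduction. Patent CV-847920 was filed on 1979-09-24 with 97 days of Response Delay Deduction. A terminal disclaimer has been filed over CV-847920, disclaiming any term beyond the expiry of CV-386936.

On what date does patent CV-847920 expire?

Natural term of CV-847920:
  Base: filing + 15 years → 24 September 1994.
  Response Delay Deduction: −97 days → 19 June 1994.
Expiry of referenced patent CV-386936:
  Base: filing + 15 years → 4 January 1993.
  Response Delay Deduction: −209 days → 9 June 1992.
Terminal disclaimer: CV-847920 expires on the earlier of 19 June 1994 and 9 June 1992.

1992-06-09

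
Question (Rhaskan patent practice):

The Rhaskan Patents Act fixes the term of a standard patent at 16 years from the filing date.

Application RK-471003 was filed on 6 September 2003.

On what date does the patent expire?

2019-09-06

Filing date + 16 years → 6 September 2019.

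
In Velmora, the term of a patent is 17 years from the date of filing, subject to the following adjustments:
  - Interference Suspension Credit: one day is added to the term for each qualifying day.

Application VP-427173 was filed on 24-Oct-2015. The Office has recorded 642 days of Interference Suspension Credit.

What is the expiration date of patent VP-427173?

July 28, 2034

Base term: filing date + 17 years → 24 October 2032.
Interference Suspension Credit: +642 days → 28 July 2034.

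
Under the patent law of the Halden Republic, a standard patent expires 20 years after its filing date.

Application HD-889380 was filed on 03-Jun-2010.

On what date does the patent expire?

2030-06-03

Filing date + 20 years → 3 June 2030.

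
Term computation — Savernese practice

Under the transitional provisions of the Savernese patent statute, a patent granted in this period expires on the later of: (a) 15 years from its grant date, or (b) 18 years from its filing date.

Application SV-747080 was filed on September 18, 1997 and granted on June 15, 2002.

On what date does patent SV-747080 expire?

June 15, 2017

(a) grant + 15 years → 15 June 2017.
(b) filing + 18 years → 18 September 2015.
Later of the two: 15 June 2017.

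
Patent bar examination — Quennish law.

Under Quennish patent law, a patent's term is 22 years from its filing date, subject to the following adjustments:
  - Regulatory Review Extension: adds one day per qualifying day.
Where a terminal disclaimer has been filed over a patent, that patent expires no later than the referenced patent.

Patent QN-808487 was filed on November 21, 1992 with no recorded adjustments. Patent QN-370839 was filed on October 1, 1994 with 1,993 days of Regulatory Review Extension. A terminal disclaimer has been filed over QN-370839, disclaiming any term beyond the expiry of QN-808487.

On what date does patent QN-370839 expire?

Natural term of QN-370839:
  Base: filing + 22 years → 1 October 2016.
  Regulatory Review Extension: +1993 days → 17 March 2022.
Expiry of referenced patent QN-808487:
  Base: filing + 22 years → 21 November 2014.
Terminal disclaimer: QN-370839 expires on the earlier of 17 March 2022 and 21 November 2014.

November 21, 2014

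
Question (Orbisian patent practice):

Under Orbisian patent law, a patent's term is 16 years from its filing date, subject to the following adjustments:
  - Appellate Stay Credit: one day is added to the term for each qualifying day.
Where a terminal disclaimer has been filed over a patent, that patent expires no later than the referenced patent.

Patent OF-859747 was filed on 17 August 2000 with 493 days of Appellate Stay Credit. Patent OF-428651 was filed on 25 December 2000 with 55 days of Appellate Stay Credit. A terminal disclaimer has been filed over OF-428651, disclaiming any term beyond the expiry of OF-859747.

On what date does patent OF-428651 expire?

Natural term of OF-428651:
  Base: filing + 16 years → 25 December 2016.
  Appellate Stay Credit: +55 days → 18 February 2017.
Expiry of referenced patent OF-859747:
  Base: filing + 16 years → 17 August 2016.
  Appellate Stay Credit: +493 days → 23 December 2017.
Terminal disclaimer: OF-428651 expires on the earlier of 18 February 2017 and 23 December 2017.

February 18, 2017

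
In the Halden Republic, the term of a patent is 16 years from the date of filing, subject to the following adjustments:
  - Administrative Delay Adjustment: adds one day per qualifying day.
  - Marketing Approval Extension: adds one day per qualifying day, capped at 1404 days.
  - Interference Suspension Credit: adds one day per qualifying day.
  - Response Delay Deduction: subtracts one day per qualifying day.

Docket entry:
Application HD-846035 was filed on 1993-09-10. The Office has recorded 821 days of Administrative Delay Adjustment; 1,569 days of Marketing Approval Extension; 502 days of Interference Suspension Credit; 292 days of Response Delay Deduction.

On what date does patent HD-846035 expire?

Base term: filing date + 16 years → 10 September 2009.
Administrative Delay Adjustment: +821 days → 10 December 2011.
Marketing Approval Extension: 1569 days claimed exceeds the 1404-day cap, so +1404 days → 14 October 2015.
Interference Suspension Credit: +502 days → 27 February 2017.
Response Delay Deduction: −292 days → 11 May 2016.

2016-05-11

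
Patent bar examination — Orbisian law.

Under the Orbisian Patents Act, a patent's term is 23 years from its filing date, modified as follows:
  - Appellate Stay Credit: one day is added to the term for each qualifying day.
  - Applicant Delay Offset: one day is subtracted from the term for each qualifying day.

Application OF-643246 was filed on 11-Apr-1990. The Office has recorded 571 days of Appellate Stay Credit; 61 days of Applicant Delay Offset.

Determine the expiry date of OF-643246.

2014-09-03

Base term: filing date + 23 years → 11 April 2013.
Appellate Stay Credit: +571 days → 3 November 2014.
Applicant Delay Offset: −61 days → 3 September 2014.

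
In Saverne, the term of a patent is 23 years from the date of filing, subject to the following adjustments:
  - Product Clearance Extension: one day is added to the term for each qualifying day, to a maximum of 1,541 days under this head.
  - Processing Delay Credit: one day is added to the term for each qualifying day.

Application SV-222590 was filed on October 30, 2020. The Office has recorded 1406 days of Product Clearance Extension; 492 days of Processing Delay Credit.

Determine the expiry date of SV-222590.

January 9, 2049

Base term: filing date + 23 years → 30 October 2043.
Product Clearance Extension: 1406 days (within the 1541-day cap) → +1406 days → 5 September 2047.
Processing Delay Credit: +492 days → 9 January 2049.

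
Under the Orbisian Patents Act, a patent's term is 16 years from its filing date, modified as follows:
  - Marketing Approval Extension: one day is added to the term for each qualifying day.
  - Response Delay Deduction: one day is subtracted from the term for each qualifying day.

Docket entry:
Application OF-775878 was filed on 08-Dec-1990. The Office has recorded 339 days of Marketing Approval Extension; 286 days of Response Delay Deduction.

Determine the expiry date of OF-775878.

2007-01-30

Base term: filing date + 16 years → 8 December 2006.
Marketing Approval Extension: +339 days → 12 November 2007.
Response Delay Deduction: −286 days → 30 January 2007.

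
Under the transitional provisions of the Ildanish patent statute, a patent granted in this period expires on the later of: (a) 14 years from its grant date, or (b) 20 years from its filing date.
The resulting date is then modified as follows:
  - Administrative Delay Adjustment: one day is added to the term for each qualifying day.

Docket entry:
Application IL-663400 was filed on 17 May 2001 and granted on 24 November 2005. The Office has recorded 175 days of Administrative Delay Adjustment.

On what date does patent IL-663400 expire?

2021-11-08

(a) grant + 14 years → 24 November 2019.
(b) filing + 20 years → 17 May 2021.
Later of the two: 17 May 2021.
Administrative Delay Adjustment: +175 days → 8 November 2021.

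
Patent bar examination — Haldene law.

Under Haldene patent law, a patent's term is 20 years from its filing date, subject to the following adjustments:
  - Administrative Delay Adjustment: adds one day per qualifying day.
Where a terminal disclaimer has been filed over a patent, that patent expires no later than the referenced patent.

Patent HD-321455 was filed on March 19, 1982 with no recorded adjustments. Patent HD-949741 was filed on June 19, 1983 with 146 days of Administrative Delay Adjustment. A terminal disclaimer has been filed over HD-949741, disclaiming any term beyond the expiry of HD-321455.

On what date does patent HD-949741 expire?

Natural term of HD-949741:
  Base: filing + 20 years → 19 June 2003.
  Administrative Delay Adjustment: +146 days → 12 November 2003.
Expiry of referenced patent HD-321455:
  Base: filing + 20 years → 19 March 2002.
Terminal disclaimer: HD-949741 expires on the earlier of 12 November 2003 and 19 March 2002.

March 19, 2002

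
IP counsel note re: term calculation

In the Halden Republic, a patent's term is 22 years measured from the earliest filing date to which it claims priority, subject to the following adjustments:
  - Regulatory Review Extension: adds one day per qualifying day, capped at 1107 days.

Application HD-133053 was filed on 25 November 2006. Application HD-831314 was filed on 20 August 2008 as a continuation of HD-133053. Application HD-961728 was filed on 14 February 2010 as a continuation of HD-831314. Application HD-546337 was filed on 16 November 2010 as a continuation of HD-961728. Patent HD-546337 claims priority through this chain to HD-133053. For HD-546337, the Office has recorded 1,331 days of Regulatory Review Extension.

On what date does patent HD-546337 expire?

Earliest priority filing: 25 November 2006.
Base term: 25 November 2006 + 22 years → 25 November 2028.
Regulatory Review Extension: 1331 days claimed exceeds the 1107-day cap, so +1107 days → 7 December 2031.

December 7, 2031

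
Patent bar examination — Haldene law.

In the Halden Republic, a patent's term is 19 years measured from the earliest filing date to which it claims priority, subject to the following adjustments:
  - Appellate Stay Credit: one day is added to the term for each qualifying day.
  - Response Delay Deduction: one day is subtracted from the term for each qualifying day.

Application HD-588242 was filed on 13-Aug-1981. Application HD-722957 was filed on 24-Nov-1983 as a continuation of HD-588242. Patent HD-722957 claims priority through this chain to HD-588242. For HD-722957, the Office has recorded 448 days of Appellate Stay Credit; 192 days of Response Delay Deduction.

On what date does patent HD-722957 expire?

Earliest priority filing: 13 August 1981.
Base term: 13 August 1981 + 19 years → 13 August 2000.
Appellate Stay Credit: +448 days → 4 November 2001.
Response Delay Deduction: −192 days → 26 April 2001.

2001-04-26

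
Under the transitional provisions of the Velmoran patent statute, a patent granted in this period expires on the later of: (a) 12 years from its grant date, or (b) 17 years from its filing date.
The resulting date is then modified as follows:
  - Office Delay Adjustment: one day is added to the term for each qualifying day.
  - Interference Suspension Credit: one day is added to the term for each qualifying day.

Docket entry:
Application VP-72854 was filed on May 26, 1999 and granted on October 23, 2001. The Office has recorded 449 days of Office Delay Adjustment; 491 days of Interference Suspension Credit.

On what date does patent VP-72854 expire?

(a) grant + 12 years → 23 October 2013.
(b) filing + 17 years → 26 May 2016.
Later of the two: 26 May 2016.
Office Delay Adjustment: +449 days → 18 August 2017.
Interference Suspension Credit: +491 days → 22 December 2018.

2018-12-22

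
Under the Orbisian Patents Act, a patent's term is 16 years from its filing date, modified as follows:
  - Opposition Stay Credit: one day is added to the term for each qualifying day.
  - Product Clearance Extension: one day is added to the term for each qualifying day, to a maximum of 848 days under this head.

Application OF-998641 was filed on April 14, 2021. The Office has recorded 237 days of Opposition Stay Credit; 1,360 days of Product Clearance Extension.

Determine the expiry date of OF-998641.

Base term: filing date + 16 years → 14 April 2037.
Opposition Stay Credit: +237 days → 7 December 2037.
Product Clearance Extension: 1360 days claimed exceeds the 848-day cap, so +848 days → 3 April 2040.

2040-04-03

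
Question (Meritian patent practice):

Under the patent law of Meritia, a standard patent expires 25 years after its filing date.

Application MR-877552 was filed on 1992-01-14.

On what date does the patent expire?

2017-01-14

Filing date + 25 years → 14 January 2017.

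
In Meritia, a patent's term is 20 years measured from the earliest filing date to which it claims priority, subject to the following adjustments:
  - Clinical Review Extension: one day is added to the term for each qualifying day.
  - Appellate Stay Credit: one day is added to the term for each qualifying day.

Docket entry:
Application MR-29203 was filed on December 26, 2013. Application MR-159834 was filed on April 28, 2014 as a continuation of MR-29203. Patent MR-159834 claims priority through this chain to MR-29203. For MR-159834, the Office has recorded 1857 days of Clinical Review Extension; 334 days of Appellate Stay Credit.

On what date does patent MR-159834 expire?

2039-12-26

Earliest priority filing: 26 December 2013.
Base term: 26 December 2013 + 20 years → 26 December 2033.
Clinical Review Extension: +1857 days → 26 January 2039.
Appellate Stay Credit: +334 days → 26 December 2039.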